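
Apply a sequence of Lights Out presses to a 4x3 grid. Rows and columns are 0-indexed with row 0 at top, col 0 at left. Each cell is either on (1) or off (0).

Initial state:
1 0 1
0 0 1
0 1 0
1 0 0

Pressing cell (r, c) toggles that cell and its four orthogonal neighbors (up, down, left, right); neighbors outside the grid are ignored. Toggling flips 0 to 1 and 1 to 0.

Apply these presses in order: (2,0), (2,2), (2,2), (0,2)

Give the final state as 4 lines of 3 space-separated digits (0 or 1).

Answer: 1 1 0
1 0 0
1 0 0
0 0 0

Derivation:
After press 1 at (2,0):
1 0 1
1 0 1
1 0 0
0 0 0

After press 2 at (2,2):
1 0 1
1 0 0
1 1 1
0 0 1

After press 3 at (2,2):
1 0 1
1 0 1
1 0 0
0 0 0

After press 4 at (0,2):
1 1 0
1 0 0
1 0 0
0 0 0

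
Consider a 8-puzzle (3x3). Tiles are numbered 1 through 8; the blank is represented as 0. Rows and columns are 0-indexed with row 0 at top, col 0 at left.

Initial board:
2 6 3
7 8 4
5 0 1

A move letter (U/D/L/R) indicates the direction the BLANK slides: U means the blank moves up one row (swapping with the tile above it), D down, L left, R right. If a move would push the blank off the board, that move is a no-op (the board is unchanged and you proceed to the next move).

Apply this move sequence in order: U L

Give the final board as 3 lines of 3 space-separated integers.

After move 1 (U):
2 6 3
7 0 4
5 8 1

After move 2 (L):
2 6 3
0 7 4
5 8 1

Answer: 2 6 3
0 7 4
5 8 1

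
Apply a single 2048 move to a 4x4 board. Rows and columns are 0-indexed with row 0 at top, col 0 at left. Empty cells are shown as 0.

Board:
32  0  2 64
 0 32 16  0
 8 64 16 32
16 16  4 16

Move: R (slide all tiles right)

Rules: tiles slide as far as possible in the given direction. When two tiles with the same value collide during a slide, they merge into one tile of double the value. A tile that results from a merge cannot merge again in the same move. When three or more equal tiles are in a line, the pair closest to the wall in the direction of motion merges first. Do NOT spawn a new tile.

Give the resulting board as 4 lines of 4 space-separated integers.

Answer:  0 32  2 64
 0  0 32 16
 8 64 16 32
 0 32  4 16

Derivation:
Slide right:
row 0: [32, 0, 2, 64] -> [0, 32, 2, 64]
row 1: [0, 32, 16, 0] -> [0, 0, 32, 16]
row 2: [8, 64, 16, 32] -> [8, 64, 16, 32]
row 3: [16, 16, 4, 16] -> [0, 32, 4, 16]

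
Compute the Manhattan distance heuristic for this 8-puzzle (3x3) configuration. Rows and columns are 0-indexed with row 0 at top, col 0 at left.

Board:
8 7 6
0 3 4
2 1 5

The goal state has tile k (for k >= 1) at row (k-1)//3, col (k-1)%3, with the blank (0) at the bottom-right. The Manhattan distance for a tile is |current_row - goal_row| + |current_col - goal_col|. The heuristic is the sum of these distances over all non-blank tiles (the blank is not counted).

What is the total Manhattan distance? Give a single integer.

Tile 8: at (0,0), goal (2,1), distance |0-2|+|0-1| = 3
Tile 7: at (0,1), goal (2,0), distance |0-2|+|1-0| = 3
Tile 6: at (0,2), goal (1,2), distance |0-1|+|2-2| = 1
Tile 3: at (1,1), goal (0,2), distance |1-0|+|1-2| = 2
Tile 4: at (1,2), goal (1,0), distance |1-1|+|2-0| = 2
Tile 2: at (2,0), goal (0,1), distance |2-0|+|0-1| = 3
Tile 1: at (2,1), goal (0,0), distance |2-0|+|1-0| = 3
Tile 5: at (2,2), goal (1,1), distance |2-1|+|2-1| = 2
Sum: 3 + 3 + 1 + 2 + 2 + 3 + 3 + 2 = 19

Answer: 19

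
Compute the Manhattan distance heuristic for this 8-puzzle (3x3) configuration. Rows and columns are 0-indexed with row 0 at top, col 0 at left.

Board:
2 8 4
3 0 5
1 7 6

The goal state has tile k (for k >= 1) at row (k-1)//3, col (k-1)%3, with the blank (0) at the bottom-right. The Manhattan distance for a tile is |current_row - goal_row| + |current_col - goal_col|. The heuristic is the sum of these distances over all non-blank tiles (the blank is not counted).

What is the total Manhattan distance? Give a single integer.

Answer: 14

Derivation:
Tile 2: at (0,0), goal (0,1), distance |0-0|+|0-1| = 1
Tile 8: at (0,1), goal (2,1), distance |0-2|+|1-1| = 2
Tile 4: at (0,2), goal (1,0), distance |0-1|+|2-0| = 3
Tile 3: at (1,0), goal (0,2), distance |1-0|+|0-2| = 3
Tile 5: at (1,2), goal (1,1), distance |1-1|+|2-1| = 1
Tile 1: at (2,0), goal (0,0), distance |2-0|+|0-0| = 2
Tile 7: at (2,1), goal (2,0), distance |2-2|+|1-0| = 1
Tile 6: at (2,2), goal (1,2), distance |2-1|+|2-2| = 1
Sum: 1 + 2 + 3 + 3 + 1 + 2 + 1 + 1 = 14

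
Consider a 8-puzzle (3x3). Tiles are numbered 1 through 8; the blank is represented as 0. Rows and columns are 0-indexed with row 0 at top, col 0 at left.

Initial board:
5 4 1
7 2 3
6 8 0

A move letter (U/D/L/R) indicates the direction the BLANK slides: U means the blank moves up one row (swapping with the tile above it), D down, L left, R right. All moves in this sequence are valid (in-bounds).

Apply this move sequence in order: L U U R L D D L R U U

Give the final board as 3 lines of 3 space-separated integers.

Answer: 5 0 1
7 4 3
6 2 8

Derivation:
After move 1 (L):
5 4 1
7 2 3
6 0 8

After move 2 (U):
5 4 1
7 0 3
6 2 8

After move 3 (U):
5 0 1
7 4 3
6 2 8

After move 4 (R):
5 1 0
7 4 3
6 2 8

After move 5 (L):
5 0 1
7 4 3
6 2 8

After move 6 (D):
5 4 1
7 0 3
6 2 8

After move 7 (D):
5 4 1
7 2 3
6 0 8

After move 8 (L):
5 4 1
7 2 3
0 6 8

After move 9 (R):
5 4 1
7 2 3
6 0 8

After move 10 (U):
5 4 1
7 0 3
6 2 8

After move 11 (U):
5 0 1
7 4 3
6 2 8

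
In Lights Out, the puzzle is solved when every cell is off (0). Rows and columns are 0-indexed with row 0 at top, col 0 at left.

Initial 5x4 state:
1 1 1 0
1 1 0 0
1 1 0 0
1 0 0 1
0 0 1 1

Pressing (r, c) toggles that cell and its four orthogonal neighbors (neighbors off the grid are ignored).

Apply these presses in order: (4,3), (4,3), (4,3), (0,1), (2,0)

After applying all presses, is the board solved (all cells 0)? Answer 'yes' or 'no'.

After press 1 at (4,3):
1 1 1 0
1 1 0 0
1 1 0 0
1 0 0 0
0 0 0 0

After press 2 at (4,3):
1 1 1 0
1 1 0 0
1 1 0 0
1 0 0 1
0 0 1 1

After press 3 at (4,3):
1 1 1 0
1 1 0 0
1 1 0 0
1 0 0 0
0 0 0 0

After press 4 at (0,1):
0 0 0 0
1 0 0 0
1 1 0 0
1 0 0 0
0 0 0 0

After press 5 at (2,0):
0 0 0 0
0 0 0 0
0 0 0 0
0 0 0 0
0 0 0 0

Lights still on: 0

Answer: yes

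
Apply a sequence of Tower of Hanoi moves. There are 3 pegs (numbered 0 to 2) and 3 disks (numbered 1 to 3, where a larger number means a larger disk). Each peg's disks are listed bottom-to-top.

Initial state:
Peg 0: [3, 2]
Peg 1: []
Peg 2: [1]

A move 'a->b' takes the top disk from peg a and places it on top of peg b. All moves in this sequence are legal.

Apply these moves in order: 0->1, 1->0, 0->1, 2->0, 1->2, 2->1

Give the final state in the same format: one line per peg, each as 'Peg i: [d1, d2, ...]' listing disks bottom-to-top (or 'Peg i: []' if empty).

After move 1 (0->1):
Peg 0: [3]
Peg 1: [2]
Peg 2: [1]

After move 2 (1->0):
Peg 0: [3, 2]
Peg 1: []
Peg 2: [1]

After move 3 (0->1):
Peg 0: [3]
Peg 1: [2]
Peg 2: [1]

After move 4 (2->0):
Peg 0: [3, 1]
Peg 1: [2]
Peg 2: []

After move 5 (1->2):
Peg 0: [3, 1]
Peg 1: []
Peg 2: [2]

After move 6 (2->1):
Peg 0: [3, 1]
Peg 1: [2]
Peg 2: []

Answer: Peg 0: [3, 1]
Peg 1: [2]
Peg 2: []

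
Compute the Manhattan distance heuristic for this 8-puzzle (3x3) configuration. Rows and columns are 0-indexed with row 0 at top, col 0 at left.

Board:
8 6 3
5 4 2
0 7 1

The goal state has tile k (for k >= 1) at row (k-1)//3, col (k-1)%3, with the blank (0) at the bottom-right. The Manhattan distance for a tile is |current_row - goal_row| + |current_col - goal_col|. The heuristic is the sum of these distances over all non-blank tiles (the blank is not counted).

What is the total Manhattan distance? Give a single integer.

Tile 8: (0,0)->(2,1) = 3
Tile 6: (0,1)->(1,2) = 2
Tile 3: (0,2)->(0,2) = 0
Tile 5: (1,0)->(1,1) = 1
Tile 4: (1,1)->(1,0) = 1
Tile 2: (1,2)->(0,1) = 2
Tile 7: (2,1)->(2,0) = 1
Tile 1: (2,2)->(0,0) = 4
Sum: 3 + 2 + 0 + 1 + 1 + 2 + 1 + 4 = 14

Answer: 14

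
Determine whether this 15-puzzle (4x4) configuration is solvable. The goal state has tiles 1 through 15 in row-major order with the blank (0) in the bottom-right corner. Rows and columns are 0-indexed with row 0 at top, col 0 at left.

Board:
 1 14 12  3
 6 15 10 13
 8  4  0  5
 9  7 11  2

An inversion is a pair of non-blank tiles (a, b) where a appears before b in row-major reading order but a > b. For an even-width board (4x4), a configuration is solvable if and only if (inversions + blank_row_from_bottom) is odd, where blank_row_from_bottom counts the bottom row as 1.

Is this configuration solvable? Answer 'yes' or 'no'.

Inversions: 58
Blank is in row 2 (0-indexed from top), which is row 2 counting from the bottom (bottom = 1).
58 + 2 = 60, which is even, so the puzzle is not solvable.

Answer: no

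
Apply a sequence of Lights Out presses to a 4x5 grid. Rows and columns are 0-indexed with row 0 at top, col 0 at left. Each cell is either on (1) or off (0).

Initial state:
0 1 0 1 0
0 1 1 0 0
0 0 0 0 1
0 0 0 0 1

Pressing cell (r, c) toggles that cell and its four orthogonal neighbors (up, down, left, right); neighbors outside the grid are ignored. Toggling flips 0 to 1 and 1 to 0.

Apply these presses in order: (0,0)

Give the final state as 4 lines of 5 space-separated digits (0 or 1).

After press 1 at (0,0):
1 0 0 1 0
1 1 1 0 0
0 0 0 0 1
0 0 0 0 1

Answer: 1 0 0 1 0
1 1 1 0 0
0 0 0 0 1
0 0 0 0 1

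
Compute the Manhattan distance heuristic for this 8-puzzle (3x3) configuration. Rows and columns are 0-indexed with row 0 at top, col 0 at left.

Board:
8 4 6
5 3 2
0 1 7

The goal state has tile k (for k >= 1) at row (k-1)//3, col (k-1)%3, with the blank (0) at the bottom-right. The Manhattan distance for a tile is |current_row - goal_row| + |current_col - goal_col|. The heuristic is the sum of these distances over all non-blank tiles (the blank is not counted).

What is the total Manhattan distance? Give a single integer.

Answer: 16

Derivation:
Tile 8: at (0,0), goal (2,1), distance |0-2|+|0-1| = 3
Tile 4: at (0,1), goal (1,0), distance |0-1|+|1-0| = 2
Tile 6: at (0,2), goal (1,2), distance |0-1|+|2-2| = 1
Tile 5: at (1,0), goal (1,1), distance |1-1|+|0-1| = 1
Tile 3: at (1,1), goal (0,2), distance |1-0|+|1-2| = 2
Tile 2: at (1,2), goal (0,1), distance |1-0|+|2-1| = 2
Tile 1: at (2,1), goal (0,0), distance |2-0|+|1-0| = 3
Tile 7: at (2,2), goal (2,0), distance |2-2|+|2-0| = 2
Sum: 3 + 2 + 1 + 1 + 2 + 2 + 3 + 2 = 16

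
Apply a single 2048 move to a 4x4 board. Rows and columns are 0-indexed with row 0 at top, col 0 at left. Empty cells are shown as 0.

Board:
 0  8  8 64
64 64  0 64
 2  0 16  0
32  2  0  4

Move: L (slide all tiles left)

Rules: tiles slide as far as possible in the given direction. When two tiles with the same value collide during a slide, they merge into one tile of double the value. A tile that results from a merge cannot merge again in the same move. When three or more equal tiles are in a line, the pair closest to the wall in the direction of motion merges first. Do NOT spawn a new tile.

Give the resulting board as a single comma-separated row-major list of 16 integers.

Slide left:
row 0: [0, 8, 8, 64] -> [16, 64, 0, 0]
row 1: [64, 64, 0, 64] -> [128, 64, 0, 0]
row 2: [2, 0, 16, 0] -> [2, 16, 0, 0]
row 3: [32, 2, 0, 4] -> [32, 2, 4, 0]

Answer: 16, 64, 0, 0, 128, 64, 0, 0, 2, 16, 0, 0, 32, 2, 4, 0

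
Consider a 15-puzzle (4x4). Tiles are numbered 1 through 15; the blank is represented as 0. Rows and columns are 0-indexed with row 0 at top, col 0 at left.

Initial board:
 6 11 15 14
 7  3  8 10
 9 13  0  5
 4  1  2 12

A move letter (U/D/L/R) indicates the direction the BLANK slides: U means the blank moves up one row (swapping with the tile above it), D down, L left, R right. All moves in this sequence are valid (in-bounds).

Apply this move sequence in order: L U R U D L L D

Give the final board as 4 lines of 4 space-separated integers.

After move 1 (L):
 6 11 15 14
 7  3  8 10
 9  0 13  5
 4  1  2 12

After move 2 (U):
 6 11 15 14
 7  0  8 10
 9  3 13  5
 4  1  2 12

After move 3 (R):
 6 11 15 14
 7  8  0 10
 9  3 13  5
 4  1  2 12

After move 4 (U):
 6 11  0 14
 7  8 15 10
 9  3 13  5
 4  1  2 12

After move 5 (D):
 6 11 15 14
 7  8  0 10
 9  3 13  5
 4  1  2 12

After move 6 (L):
 6 11 15 14
 7  0  8 10
 9  3 13  5
 4  1  2 12

After move 7 (L):
 6 11 15 14
 0  7  8 10
 9  3 13  5
 4  1  2 12

After move 8 (D):
 6 11 15 14
 9  7  8 10
 0  3 13  5
 4  1  2 12

Answer:  6 11 15 14
 9  7  8 10
 0  3 13  5
 4  1  2 12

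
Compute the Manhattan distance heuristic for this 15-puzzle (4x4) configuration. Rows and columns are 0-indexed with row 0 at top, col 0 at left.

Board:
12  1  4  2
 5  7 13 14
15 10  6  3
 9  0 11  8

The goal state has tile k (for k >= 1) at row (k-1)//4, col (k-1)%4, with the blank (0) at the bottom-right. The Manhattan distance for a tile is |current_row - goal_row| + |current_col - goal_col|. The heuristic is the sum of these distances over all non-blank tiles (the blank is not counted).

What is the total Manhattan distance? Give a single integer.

Answer: 30

Derivation:
Tile 12: (0,0)->(2,3) = 5
Tile 1: (0,1)->(0,0) = 1
Tile 4: (0,2)->(0,3) = 1
Tile 2: (0,3)->(0,1) = 2
Tile 5: (1,0)->(1,0) = 0
Tile 7: (1,1)->(1,2) = 1
Tile 13: (1,2)->(3,0) = 4
Tile 14: (1,3)->(3,1) = 4
Tile 15: (2,0)->(3,2) = 3
Tile 10: (2,1)->(2,1) = 0
Tile 6: (2,2)->(1,1) = 2
Tile 3: (2,3)->(0,2) = 3
Tile 9: (3,0)->(2,0) = 1
Tile 11: (3,2)->(2,2) = 1
Tile 8: (3,3)->(1,3) = 2
Sum: 5 + 1 + 1 + 2 + 0 + 1 + 4 + 4 + 3 + 0 + 2 + 3 + 1 + 1 + 2 = 30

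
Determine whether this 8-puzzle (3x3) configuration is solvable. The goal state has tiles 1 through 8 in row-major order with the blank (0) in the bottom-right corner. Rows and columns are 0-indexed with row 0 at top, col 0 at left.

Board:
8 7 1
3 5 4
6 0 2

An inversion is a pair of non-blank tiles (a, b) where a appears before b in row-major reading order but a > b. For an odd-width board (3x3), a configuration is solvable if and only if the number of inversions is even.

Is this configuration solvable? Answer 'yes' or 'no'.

Answer: yes

Derivation:
Inversions (pairs i<j in row-major order where tile[i] > tile[j] > 0): 18
18 is even, so the puzzle is solvable.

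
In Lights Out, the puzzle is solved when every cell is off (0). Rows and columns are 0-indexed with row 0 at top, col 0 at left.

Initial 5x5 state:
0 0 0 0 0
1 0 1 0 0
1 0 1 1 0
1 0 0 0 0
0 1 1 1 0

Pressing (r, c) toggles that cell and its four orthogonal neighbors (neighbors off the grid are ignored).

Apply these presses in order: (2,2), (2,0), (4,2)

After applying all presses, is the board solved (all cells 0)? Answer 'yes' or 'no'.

Answer: yes

Derivation:
After press 1 at (2,2):
0 0 0 0 0
1 0 0 0 0
1 1 0 0 0
1 0 1 0 0
0 1 1 1 0

After press 2 at (2,0):
0 0 0 0 0
0 0 0 0 0
0 0 0 0 0
0 0 1 0 0
0 1 1 1 0

After press 3 at (4,2):
0 0 0 0 0
0 0 0 0 0
0 0 0 0 0
0 0 0 0 0
0 0 0 0 0

Lights still on: 0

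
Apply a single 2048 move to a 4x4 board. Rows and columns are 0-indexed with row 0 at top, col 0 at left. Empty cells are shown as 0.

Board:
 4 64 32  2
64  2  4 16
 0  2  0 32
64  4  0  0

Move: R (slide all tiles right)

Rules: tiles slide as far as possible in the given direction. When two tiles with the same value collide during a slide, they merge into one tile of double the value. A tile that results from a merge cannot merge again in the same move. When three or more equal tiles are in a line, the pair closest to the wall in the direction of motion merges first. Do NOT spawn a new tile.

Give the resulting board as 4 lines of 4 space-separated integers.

Answer:  4 64 32  2
64  2  4 16
 0  0  2 32
 0  0 64  4

Derivation:
Slide right:
row 0: [4, 64, 32, 2] -> [4, 64, 32, 2]
row 1: [64, 2, 4, 16] -> [64, 2, 4, 16]
row 2: [0, 2, 0, 32] -> [0, 0, 2, 32]
row 3: [64, 4, 0, 0] -> [0, 0, 64, 4]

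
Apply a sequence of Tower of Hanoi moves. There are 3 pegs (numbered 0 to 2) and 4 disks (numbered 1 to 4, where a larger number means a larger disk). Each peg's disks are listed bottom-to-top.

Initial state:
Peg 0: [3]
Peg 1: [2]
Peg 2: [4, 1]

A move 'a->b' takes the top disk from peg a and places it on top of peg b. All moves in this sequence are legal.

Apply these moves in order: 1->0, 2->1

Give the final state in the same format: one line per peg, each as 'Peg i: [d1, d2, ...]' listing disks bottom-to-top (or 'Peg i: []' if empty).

Answer: Peg 0: [3, 2]
Peg 1: [1]
Peg 2: [4]

Derivation:
After move 1 (1->0):
Peg 0: [3, 2]
Peg 1: []
Peg 2: [4, 1]

After move 2 (2->1):
Peg 0: [3, 2]
Peg 1: [1]
Peg 2: [4]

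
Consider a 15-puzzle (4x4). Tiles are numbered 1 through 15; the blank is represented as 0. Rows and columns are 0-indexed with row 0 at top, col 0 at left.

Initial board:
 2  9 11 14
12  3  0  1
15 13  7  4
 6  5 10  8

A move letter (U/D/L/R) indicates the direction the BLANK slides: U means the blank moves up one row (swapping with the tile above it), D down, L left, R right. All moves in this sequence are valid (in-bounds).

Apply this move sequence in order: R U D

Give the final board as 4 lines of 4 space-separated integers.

After move 1 (R):
 2  9 11 14
12  3  1  0
15 13  7  4
 6  5 10  8

After move 2 (U):
 2  9 11  0
12  3  1 14
15 13  7  4
 6  5 10  8

After move 3 (D):
 2  9 11 14
12  3  1  0
15 13  7  4
 6  5 10  8

Answer:  2  9 11 14
12  3  1  0
15 13  7  4
 6  5 10  8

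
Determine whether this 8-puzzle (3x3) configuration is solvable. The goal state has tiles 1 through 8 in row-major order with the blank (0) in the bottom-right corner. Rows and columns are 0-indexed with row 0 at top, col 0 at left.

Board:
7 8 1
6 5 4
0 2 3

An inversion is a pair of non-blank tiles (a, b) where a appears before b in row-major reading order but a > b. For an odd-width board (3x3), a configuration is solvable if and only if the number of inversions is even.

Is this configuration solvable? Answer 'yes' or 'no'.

Answer: no

Derivation:
Inversions (pairs i<j in row-major order where tile[i] > tile[j] > 0): 21
21 is odd, so the puzzle is not solvable.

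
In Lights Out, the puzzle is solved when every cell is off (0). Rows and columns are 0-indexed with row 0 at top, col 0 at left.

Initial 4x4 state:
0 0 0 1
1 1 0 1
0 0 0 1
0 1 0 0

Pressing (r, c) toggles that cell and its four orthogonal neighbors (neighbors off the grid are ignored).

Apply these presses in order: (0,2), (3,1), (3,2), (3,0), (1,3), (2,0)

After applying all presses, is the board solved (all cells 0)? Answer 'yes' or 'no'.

Answer: no

Derivation:
After press 1 at (0,2):
0 1 1 0
1 1 1 1
0 0 0 1
0 1 0 0

After press 2 at (3,1):
0 1 1 0
1 1 1 1
0 1 0 1
1 0 1 0

After press 3 at (3,2):
0 1 1 0
1 1 1 1
0 1 1 1
1 1 0 1

After press 4 at (3,0):
0 1 1 0
1 1 1 1
1 1 1 1
0 0 0 1

After press 5 at (1,3):
0 1 1 1
1 1 0 0
1 1 1 0
0 0 0 1

After press 6 at (2,0):
0 1 1 1
0 1 0 0
0 0 1 0
1 0 0 1

Lights still on: 7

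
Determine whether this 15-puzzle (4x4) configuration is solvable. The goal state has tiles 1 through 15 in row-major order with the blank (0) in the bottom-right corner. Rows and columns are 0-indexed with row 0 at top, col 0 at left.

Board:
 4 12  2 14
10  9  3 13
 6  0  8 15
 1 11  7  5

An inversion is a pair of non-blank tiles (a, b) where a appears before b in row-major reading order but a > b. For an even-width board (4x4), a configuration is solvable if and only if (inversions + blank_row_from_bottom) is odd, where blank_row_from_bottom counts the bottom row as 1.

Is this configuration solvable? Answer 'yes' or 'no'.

Answer: no

Derivation:
Inversions: 56
Blank is in row 2 (0-indexed from top), which is row 2 counting from the bottom (bottom = 1).
56 + 2 = 58, which is even, so the puzzle is not solvable.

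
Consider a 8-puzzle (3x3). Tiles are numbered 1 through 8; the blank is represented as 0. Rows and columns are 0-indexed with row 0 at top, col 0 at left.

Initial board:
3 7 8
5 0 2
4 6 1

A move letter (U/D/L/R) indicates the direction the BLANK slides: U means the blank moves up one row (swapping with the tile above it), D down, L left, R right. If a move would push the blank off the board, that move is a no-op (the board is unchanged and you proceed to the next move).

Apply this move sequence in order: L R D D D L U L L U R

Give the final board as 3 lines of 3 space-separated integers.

After move 1 (L):
3 7 8
0 5 2
4 6 1

After move 2 (R):
3 7 8
5 0 2
4 6 1

After move 3 (D):
3 7 8
5 6 2
4 0 1

After move 4 (D):
3 7 8
5 6 2
4 0 1

After move 5 (D):
3 7 8
5 6 2
4 0 1

After move 6 (L):
3 7 8
5 6 2
0 4 1

After move 7 (U):
3 7 8
0 6 2
5 4 1

After move 8 (L):
3 7 8
0 6 2
5 4 1

After move 9 (L):
3 7 8
0 6 2
5 4 1

After move 10 (U):
0 7 8
3 6 2
5 4 1

After move 11 (R):
7 0 8
3 6 2
5 4 1

Answer: 7 0 8
3 6 2
5 4 1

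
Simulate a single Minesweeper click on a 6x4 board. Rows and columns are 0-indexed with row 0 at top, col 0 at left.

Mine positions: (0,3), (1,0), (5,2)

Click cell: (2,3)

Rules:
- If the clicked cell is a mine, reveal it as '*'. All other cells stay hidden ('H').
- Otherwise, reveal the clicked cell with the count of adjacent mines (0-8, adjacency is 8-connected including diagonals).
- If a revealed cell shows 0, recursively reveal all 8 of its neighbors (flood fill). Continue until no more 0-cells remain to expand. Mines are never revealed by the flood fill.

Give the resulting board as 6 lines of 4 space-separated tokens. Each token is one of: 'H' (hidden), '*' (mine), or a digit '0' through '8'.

H H H H
H 1 1 1
1 1 0 0
0 0 0 0
0 1 1 1
0 1 H H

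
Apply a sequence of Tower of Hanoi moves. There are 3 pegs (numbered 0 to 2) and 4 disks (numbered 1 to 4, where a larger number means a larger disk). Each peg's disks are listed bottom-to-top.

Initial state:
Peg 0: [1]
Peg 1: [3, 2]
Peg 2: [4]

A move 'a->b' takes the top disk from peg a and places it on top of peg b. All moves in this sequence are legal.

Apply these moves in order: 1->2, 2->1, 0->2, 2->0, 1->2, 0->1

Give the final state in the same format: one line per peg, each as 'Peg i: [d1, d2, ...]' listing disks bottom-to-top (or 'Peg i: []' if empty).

Answer: Peg 0: []
Peg 1: [3, 1]
Peg 2: [4, 2]

Derivation:
After move 1 (1->2):
Peg 0: [1]
Peg 1: [3]
Peg 2: [4, 2]

After move 2 (2->1):
Peg 0: [1]
Peg 1: [3, 2]
Peg 2: [4]

After move 3 (0->2):
Peg 0: []
Peg 1: [3, 2]
Peg 2: [4, 1]

After move 4 (2->0):
Peg 0: [1]
Peg 1: [3, 2]
Peg 2: [4]

After move 5 (1->2):
Peg 0: [1]
Peg 1: [3]
Peg 2: [4, 2]

After move 6 (0->1):
Peg 0: []
Peg 1: [3, 1]
Peg 2: [4, 2]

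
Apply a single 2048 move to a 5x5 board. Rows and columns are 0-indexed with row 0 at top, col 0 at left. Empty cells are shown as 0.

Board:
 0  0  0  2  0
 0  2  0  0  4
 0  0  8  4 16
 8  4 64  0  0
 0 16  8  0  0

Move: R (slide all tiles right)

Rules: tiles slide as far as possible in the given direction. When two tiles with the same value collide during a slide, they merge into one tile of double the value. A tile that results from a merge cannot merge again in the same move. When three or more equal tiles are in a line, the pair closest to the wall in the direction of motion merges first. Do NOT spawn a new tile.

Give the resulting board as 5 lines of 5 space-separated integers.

Slide right:
row 0: [0, 0, 0, 2, 0] -> [0, 0, 0, 0, 2]
row 1: [0, 2, 0, 0, 4] -> [0, 0, 0, 2, 4]
row 2: [0, 0, 8, 4, 16] -> [0, 0, 8, 4, 16]
row 3: [8, 4, 64, 0, 0] -> [0, 0, 8, 4, 64]
row 4: [0, 16, 8, 0, 0] -> [0, 0, 0, 16, 8]

Answer:  0  0  0  0  2
 0  0  0  2  4
 0  0  8  4 16
 0  0  8  4 64
 0  0  0 16  8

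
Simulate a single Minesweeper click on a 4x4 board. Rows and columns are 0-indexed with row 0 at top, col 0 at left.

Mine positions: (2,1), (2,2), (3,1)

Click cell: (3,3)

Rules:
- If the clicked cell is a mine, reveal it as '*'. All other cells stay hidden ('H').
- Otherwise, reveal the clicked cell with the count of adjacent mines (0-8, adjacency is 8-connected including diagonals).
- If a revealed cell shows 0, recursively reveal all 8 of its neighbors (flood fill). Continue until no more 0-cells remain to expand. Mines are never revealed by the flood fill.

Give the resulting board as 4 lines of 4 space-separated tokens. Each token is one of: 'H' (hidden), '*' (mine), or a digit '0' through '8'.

H H H H
H H H H
H H H H
H H H 1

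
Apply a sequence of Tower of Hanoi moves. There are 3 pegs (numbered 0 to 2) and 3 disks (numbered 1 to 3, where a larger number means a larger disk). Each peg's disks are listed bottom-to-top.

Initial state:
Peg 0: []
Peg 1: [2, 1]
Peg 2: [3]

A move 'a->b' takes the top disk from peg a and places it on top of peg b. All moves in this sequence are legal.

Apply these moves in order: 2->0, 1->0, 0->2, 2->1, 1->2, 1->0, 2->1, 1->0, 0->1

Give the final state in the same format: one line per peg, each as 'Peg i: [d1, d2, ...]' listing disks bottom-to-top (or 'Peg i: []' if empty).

Answer: Peg 0: [3, 2]
Peg 1: [1]
Peg 2: []

Derivation:
After move 1 (2->0):
Peg 0: [3]
Peg 1: [2, 1]
Peg 2: []

After move 2 (1->0):
Peg 0: [3, 1]
Peg 1: [2]
Peg 2: []

After move 3 (0->2):
Peg 0: [3]
Peg 1: [2]
Peg 2: [1]

After move 4 (2->1):
Peg 0: [3]
Peg 1: [2, 1]
Peg 2: []

After move 5 (1->2):
Peg 0: [3]
Peg 1: [2]
Peg 2: [1]

After move 6 (1->0):
Peg 0: [3, 2]
Peg 1: []
Peg 2: [1]

After move 7 (2->1):
Peg 0: [3, 2]
Peg 1: [1]
Peg 2: []

After move 8 (1->0):
Peg 0: [3, 2, 1]
Peg 1: []
Peg 2: []

After move 9 (0->1):
Peg 0: [3, 2]
Peg 1: [1]
Peg 2: []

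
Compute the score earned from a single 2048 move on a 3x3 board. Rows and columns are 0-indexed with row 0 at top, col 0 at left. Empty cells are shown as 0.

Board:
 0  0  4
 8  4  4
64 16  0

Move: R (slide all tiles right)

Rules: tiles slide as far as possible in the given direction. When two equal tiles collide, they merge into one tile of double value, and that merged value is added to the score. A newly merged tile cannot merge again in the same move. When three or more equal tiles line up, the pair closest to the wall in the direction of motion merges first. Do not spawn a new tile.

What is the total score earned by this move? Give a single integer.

Slide right:
row 0: [0, 0, 4] -> [0, 0, 4]  score +0 (running 0)
row 1: [8, 4, 4] -> [0, 8, 8]  score +8 (running 8)
row 2: [64, 16, 0] -> [0, 64, 16]  score +0 (running 8)
Board after move:
 0  0  4
 0  8  8
 0 64 16

Answer: 8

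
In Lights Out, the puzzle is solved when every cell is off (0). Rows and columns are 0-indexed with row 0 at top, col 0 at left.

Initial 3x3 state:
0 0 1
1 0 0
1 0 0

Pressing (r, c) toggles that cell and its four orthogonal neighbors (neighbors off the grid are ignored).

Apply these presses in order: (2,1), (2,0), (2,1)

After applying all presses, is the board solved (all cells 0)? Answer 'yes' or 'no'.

After press 1 at (2,1):
0 0 1
1 1 0
0 1 1

After press 2 at (2,0):
0 0 1
0 1 0
1 0 1

After press 3 at (2,1):
0 0 1
0 0 0
0 1 0

Lights still on: 2

Answer: no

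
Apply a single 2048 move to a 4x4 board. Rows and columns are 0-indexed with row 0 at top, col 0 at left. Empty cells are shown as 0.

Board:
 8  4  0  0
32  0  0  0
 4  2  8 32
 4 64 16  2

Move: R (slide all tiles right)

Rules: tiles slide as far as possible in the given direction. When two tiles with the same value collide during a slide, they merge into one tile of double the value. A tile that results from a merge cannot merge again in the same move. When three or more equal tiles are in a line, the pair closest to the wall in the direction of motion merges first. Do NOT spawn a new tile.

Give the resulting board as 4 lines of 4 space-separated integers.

Slide right:
row 0: [8, 4, 0, 0] -> [0, 0, 8, 4]
row 1: [32, 0, 0, 0] -> [0, 0, 0, 32]
row 2: [4, 2, 8, 32] -> [4, 2, 8, 32]
row 3: [4, 64, 16, 2] -> [4, 64, 16, 2]

Answer:  0  0  8  4
 0  0  0 32
 4  2  8 32
 4 64 16  2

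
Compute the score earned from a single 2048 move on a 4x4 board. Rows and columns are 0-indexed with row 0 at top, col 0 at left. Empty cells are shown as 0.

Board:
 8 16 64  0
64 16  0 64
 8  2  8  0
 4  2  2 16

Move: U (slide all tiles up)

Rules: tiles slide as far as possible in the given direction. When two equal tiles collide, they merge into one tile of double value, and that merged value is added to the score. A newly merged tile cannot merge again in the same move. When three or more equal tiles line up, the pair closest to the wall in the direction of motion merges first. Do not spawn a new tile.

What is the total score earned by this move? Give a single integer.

Answer: 36

Derivation:
Slide up:
col 0: [8, 64, 8, 4] -> [8, 64, 8, 4]  score +0 (running 0)
col 1: [16, 16, 2, 2] -> [32, 4, 0, 0]  score +36 (running 36)
col 2: [64, 0, 8, 2] -> [64, 8, 2, 0]  score +0 (running 36)
col 3: [0, 64, 0, 16] -> [64, 16, 0, 0]  score +0 (running 36)
Board after move:
 8 32 64 64
64  4  8 16
 8  0  2  0
 4  0  0  0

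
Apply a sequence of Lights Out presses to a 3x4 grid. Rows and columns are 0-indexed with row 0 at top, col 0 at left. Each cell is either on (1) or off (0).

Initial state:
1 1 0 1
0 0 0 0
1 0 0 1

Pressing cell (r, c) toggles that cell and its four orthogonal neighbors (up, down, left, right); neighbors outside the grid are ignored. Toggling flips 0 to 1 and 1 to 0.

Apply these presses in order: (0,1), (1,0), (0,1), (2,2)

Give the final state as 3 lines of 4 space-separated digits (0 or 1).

Answer: 0 1 0 1
1 1 1 0
0 1 1 0

Derivation:
After press 1 at (0,1):
0 0 1 1
0 1 0 0
1 0 0 1

After press 2 at (1,0):
1 0 1 1
1 0 0 0
0 0 0 1

After press 3 at (0,1):
0 1 0 1
1 1 0 0
0 0 0 1

After press 4 at (2,2):
0 1 0 1
1 1 1 0
0 1 1 0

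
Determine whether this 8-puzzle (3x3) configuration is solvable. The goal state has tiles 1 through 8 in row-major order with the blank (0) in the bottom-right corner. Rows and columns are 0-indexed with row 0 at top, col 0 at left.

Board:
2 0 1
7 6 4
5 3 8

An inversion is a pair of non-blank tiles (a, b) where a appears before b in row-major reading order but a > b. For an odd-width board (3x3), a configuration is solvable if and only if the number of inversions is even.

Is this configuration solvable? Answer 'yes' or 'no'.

Answer: yes

Derivation:
Inversions (pairs i<j in row-major order where tile[i] > tile[j] > 0): 10
10 is even, so the puzzle is solvable.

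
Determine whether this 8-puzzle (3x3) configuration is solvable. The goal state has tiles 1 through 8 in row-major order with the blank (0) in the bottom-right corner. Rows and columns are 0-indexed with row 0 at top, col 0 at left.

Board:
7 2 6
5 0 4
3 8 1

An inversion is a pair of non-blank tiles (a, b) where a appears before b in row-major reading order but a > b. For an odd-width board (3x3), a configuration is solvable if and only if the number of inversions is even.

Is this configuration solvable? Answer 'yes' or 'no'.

Answer: yes

Derivation:
Inversions (pairs i<j in row-major order where tile[i] > tile[j] > 0): 18
18 is even, so the puzzle is solvable.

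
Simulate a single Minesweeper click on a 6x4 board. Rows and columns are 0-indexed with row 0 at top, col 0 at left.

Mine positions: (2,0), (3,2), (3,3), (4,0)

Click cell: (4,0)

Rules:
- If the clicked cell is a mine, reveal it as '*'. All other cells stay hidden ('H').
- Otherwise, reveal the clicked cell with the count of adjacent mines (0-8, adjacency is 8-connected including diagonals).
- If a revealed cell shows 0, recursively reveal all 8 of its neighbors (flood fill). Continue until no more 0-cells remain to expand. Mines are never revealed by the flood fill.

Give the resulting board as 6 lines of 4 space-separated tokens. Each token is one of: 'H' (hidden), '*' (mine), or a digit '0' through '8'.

H H H H
H H H H
H H H H
H H H H
* H H H
H H H H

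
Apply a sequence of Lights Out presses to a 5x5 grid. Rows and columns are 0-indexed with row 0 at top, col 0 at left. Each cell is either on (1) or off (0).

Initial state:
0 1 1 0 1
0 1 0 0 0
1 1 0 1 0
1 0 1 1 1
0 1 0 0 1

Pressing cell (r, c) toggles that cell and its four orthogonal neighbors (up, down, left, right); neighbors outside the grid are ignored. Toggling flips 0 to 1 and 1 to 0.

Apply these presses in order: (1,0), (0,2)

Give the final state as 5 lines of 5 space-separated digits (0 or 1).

After press 1 at (1,0):
1 1 1 0 1
1 0 0 0 0
0 1 0 1 0
1 0 1 1 1
0 1 0 0 1

After press 2 at (0,2):
1 0 0 1 1
1 0 1 0 0
0 1 0 1 0
1 0 1 1 1
0 1 0 0 1

Answer: 1 0 0 1 1
1 0 1 0 0
0 1 0 1 0
1 0 1 1 1
0 1 0 0 1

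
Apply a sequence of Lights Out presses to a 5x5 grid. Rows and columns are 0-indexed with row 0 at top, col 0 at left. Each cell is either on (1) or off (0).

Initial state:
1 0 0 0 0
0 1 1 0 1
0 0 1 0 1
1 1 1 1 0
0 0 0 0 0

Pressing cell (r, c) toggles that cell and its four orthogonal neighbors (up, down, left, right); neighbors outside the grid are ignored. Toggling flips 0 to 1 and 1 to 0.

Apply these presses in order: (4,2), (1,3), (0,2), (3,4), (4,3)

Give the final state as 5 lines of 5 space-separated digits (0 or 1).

Answer: 1 1 1 0 0
0 1 1 1 0
0 0 1 1 0
1 1 0 1 1
0 1 0 0 0

Derivation:
After press 1 at (4,2):
1 0 0 0 0
0 1 1 0 1
0 0 1 0 1
1 1 0 1 0
0 1 1 1 0

After press 2 at (1,3):
1 0 0 1 0
0 1 0 1 0
0 0 1 1 1
1 1 0 1 0
0 1 1 1 0

After press 3 at (0,2):
1 1 1 0 0
0 1 1 1 0
0 0 1 1 1
1 1 0 1 0
0 1 1 1 0

After press 4 at (3,4):
1 1 1 0 0
0 1 1 1 0
0 0 1 1 0
1 1 0 0 1
0 1 1 1 1

After press 5 at (4,3):
1 1 1 0 0
0 1 1 1 0
0 0 1 1 0
1 1 0 1 1
0 1 0 0 0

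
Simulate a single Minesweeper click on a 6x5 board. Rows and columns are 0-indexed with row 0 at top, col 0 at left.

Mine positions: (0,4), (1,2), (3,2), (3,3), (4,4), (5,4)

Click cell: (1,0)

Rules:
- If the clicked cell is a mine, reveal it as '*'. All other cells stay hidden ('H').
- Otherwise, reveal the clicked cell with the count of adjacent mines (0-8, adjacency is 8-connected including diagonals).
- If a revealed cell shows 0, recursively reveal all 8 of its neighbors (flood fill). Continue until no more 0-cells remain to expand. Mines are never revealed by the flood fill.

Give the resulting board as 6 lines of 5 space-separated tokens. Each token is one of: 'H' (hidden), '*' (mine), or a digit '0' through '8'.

0 1 H H H
0 1 H H H
0 2 H H H
0 1 H H H
0 1 2 4 H
0 0 0 2 H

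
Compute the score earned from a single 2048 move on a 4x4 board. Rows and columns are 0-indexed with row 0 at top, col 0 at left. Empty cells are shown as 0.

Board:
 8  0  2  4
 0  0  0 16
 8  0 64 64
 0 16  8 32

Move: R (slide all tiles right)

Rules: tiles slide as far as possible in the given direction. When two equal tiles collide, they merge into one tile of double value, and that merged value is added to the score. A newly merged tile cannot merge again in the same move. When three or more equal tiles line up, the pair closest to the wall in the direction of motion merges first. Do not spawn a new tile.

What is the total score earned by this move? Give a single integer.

Answer: 128

Derivation:
Slide right:
row 0: [8, 0, 2, 4] -> [0, 8, 2, 4]  score +0 (running 0)
row 1: [0, 0, 0, 16] -> [0, 0, 0, 16]  score +0 (running 0)
row 2: [8, 0, 64, 64] -> [0, 0, 8, 128]  score +128 (running 128)
row 3: [0, 16, 8, 32] -> [0, 16, 8, 32]  score +0 (running 128)
Board after move:
  0   8   2   4
  0   0   0  16
  0   0   8 128
  0  16   8  32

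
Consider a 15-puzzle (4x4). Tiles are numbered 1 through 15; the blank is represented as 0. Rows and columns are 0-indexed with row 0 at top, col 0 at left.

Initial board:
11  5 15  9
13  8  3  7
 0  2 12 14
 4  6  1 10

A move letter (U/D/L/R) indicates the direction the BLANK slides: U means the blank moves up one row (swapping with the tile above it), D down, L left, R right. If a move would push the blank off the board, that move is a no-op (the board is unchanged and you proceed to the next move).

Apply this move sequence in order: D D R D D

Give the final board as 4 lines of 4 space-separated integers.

Answer: 11  5 15  9
13  8  3  7
 4  2 12 14
 6  0  1 10

Derivation:
After move 1 (D):
11  5 15  9
13  8  3  7
 4  2 12 14
 0  6  1 10

After move 2 (D):
11  5 15  9
13  8  3  7
 4  2 12 14
 0  6  1 10

After move 3 (R):
11  5 15  9
13  8  3  7
 4  2 12 14
 6  0  1 10

After move 4 (D):
11  5 15  9
13  8  3  7
 4  2 12 14
 6  0  1 10

After move 5 (D):
11  5 15  9
13  8  3  7
 4  2 12 14
 6  0  1 10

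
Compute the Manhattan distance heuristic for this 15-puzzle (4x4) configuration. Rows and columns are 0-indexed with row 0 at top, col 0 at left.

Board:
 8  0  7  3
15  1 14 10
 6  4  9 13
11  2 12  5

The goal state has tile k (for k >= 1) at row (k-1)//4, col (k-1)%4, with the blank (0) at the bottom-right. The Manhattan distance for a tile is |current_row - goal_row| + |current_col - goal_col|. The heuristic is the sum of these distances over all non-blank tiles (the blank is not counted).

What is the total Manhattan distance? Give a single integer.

Tile 8: (0,0)->(1,3) = 4
Tile 7: (0,2)->(1,2) = 1
Tile 3: (0,3)->(0,2) = 1
Tile 15: (1,0)->(3,2) = 4
Tile 1: (1,1)->(0,0) = 2
Tile 14: (1,2)->(3,1) = 3
Tile 10: (1,3)->(2,1) = 3
Tile 6: (2,0)->(1,1) = 2
Tile 4: (2,1)->(0,3) = 4
Tile 9: (2,2)->(2,0) = 2
Tile 13: (2,3)->(3,0) = 4
Tile 11: (3,0)->(2,2) = 3
Tile 2: (3,1)->(0,1) = 3
Tile 12: (3,2)->(2,3) = 2
Tile 5: (3,3)->(1,0) = 5
Sum: 4 + 1 + 1 + 4 + 2 + 3 + 3 + 2 + 4 + 2 + 4 + 3 + 3 + 2 + 5 = 43

Answer: 43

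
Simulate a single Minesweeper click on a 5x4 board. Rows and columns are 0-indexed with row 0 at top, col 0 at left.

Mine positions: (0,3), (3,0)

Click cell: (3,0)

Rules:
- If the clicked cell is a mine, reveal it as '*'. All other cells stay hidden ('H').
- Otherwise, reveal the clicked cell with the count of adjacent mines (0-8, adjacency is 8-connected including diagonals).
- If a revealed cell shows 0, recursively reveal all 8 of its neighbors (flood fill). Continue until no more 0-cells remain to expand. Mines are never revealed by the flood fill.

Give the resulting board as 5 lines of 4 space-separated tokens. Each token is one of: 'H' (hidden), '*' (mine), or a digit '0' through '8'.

H H H H
H H H H
H H H H
* H H H
H H H H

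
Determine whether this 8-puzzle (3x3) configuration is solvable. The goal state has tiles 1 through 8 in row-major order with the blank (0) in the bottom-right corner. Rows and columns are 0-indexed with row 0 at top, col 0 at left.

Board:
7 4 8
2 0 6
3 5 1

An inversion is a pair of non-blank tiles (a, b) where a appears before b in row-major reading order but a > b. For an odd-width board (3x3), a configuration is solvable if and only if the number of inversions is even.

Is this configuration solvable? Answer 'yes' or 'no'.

Inversions (pairs i<j in row-major order where tile[i] > tile[j] > 0): 20
20 is even, so the puzzle is solvable.

Answer: yes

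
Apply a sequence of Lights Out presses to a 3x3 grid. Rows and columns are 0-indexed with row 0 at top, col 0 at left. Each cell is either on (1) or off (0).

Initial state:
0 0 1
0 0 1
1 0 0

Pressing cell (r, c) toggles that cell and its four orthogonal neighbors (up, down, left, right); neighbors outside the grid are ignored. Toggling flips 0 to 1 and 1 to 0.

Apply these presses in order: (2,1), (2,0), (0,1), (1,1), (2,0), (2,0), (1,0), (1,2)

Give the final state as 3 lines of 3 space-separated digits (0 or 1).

After press 1 at (2,1):
0 0 1
0 1 1
0 1 1

After press 2 at (2,0):
0 0 1
1 1 1
1 0 1

After press 3 at (0,1):
1 1 0
1 0 1
1 0 1

After press 4 at (1,1):
1 0 0
0 1 0
1 1 1

After press 5 at (2,0):
1 0 0
1 1 0
0 0 1

After press 6 at (2,0):
1 0 0
0 1 0
1 1 1

After press 7 at (1,0):
0 0 0
1 0 0
0 1 1

After press 8 at (1,2):
0 0 1
1 1 1
0 1 0

Answer: 0 0 1
1 1 1
0 1 0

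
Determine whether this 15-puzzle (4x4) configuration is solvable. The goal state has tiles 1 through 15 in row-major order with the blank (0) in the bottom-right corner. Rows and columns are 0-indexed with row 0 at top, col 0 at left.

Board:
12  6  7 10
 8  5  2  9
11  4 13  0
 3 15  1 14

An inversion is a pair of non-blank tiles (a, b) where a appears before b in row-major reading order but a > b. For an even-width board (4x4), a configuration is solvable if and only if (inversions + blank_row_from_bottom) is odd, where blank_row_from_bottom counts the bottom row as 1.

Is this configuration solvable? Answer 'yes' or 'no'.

Inversions: 51
Blank is in row 2 (0-indexed from top), which is row 2 counting from the bottom (bottom = 1).
51 + 2 = 53, which is odd, so the puzzle is solvable.

Answer: yes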